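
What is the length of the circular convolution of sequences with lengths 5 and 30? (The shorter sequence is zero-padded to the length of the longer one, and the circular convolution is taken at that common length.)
Circular convolution (zero-padding the shorter input) has length max(m, n) = max(5, 30) = 30

30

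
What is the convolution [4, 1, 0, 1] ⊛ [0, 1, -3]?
y[0] = 4×0 = 0; y[1] = 4×1 + 1×0 = 4; y[2] = 4×-3 + 1×1 + 0×0 = -11; y[3] = 1×-3 + 0×1 + 1×0 = -3; y[4] = 0×-3 + 1×1 = 1; y[5] = 1×-3 = -3

[0, 4, -11, -3, 1, -3]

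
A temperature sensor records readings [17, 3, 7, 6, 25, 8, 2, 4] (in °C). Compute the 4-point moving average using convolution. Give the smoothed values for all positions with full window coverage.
4-point moving average kernel = [1, 1, 1, 1]. Apply in 'valid' mode (full window coverage): avg[0] = (17 + 3 + 7 + 6) / 4 = 8.25; avg[1] = (3 + 7 + 6 + 25) / 4 = 10.25; avg[2] = (7 + 6 + 25 + 8) / 4 = 11.5; avg[3] = (6 + 25 + 8 + 2) / 4 = 10.25; avg[4] = (25 + 8 + 2 + 4) / 4 = 9.75. Smoothed values: [8.25, 10.25, 11.5, 10.25, 9.75]

[8.25, 10.25, 11.5, 10.25, 9.75]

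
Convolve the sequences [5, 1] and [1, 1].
y[0] = 5×1 = 5; y[1] = 5×1 + 1×1 = 6; y[2] = 1×1 = 1

[5, 6, 1]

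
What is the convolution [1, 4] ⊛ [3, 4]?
y[0] = 1×3 = 3; y[1] = 1×4 + 4×3 = 16; y[2] = 4×4 = 16

[3, 16, 16]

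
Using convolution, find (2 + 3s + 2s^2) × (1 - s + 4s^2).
Ascending coefficients: a = [2, 3, 2], b = [1, -1, 4]. c[0] = 2×1 = 2; c[1] = 2×-1 + 3×1 = 1; c[2] = 2×4 + 3×-1 + 2×1 = 7; c[3] = 3×4 + 2×-1 = 10; c[4] = 2×4 = 8. Result coefficients: [2, 1, 7, 10, 8] → 2 + s + 7s^2 + 10s^3 + 8s^4

2 + s + 7s^2 + 10s^3 + 8s^4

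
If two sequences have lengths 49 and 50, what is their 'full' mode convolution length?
Linear/full convolution length: m + n - 1 = 49 + 50 - 1 = 98

98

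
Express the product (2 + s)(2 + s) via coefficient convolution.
Ascending coefficients: a = [2, 1], b = [2, 1]. c[0] = 2×2 = 4; c[1] = 2×1 + 1×2 = 4; c[2] = 1×1 = 1. Result coefficients: [4, 4, 1] → 4 + 4s + s^2

4 + 4s + s^2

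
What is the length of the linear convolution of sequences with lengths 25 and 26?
Linear/full convolution length: m + n - 1 = 25 + 26 - 1 = 50

50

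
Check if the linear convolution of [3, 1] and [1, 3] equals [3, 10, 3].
Recompute linear convolution of [3, 1] and [1, 3]: y[0] = 3×1 = 3; y[1] = 3×3 + 1×1 = 10; y[2] = 1×3 = 3 → [3, 10, 3]. Given [3, 10, 3] matches, so answer: Yes

Yes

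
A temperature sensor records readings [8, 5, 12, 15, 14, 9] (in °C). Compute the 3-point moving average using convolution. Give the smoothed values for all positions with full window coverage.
3-point moving average kernel = [1, 1, 1]. Apply in 'valid' mode (full window coverage): avg[0] = (8 + 5 + 12) / 3 = 8.33; avg[1] = (5 + 12 + 15) / 3 = 10.67; avg[2] = (12 + 15 + 14) / 3 = 13.67; avg[3] = (15 + 14 + 9) / 3 = 12.67. Smoothed values: [8.33, 10.67, 13.67, 12.67]

[8.33, 10.67, 13.67, 12.67]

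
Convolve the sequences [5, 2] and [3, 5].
y[0] = 5×3 = 15; y[1] = 5×5 + 2×3 = 31; y[2] = 2×5 = 10

[15, 31, 10]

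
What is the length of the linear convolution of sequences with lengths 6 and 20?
Linear/full convolution length: m + n - 1 = 6 + 20 - 1 = 25

25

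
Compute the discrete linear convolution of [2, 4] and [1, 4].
y[0] = 2×1 = 2; y[1] = 2×4 + 4×1 = 12; y[2] = 4×4 = 16

[2, 12, 16]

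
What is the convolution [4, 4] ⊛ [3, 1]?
y[0] = 4×3 = 12; y[1] = 4×1 + 4×3 = 16; y[2] = 4×1 = 4

[12, 16, 4]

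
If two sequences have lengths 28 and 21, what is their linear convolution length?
Linear/full convolution length: m + n - 1 = 28 + 21 - 1 = 48

48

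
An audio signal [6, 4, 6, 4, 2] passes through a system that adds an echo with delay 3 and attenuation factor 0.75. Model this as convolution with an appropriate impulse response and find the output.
Direct-path + delayed-attenuated-path model → impulse response h = [1, 0, 0, 0.75] (1 at lag 0, 0.75 at lag 3). Output y[n] = x[n] + 0.75·x[n - 3] (with x[n] = 0 outside 0..4): y[0] = 6 + 0.75×0 = 6; y[1] = 4 + 0.75×0 = 4; y[2] = 6 + 0.75×0 = 6; y[3] = 4 + 0.75×6 = 8.5; y[4] = 2 + 0.75×4 = 5.0; y[5] = 0 + 0.75×6 = 4.5; y[6] = 0 + 0.75×4 = 3.0; y[7] = 0 + 0.75×2 = 1.5. So y = [6, 4, 6, 8.5, 5.0, 4.5, 3.0, 1.5]

[6, 4, 6, 8.5, 5.0, 4.5, 3.0, 1.5]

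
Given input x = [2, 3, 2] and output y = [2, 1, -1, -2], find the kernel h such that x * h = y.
Output length 4 = len(x) + len(h) - 1 ⇒ len(h) = 2. Solve h forward using h[k] = (y[k] - Σ_{i≥1} x[i]·h[k-i]) / x[0]: h[0] = y[0] / x[0] = 2 / 2 = 1; h[1] = (y[1] - 3×1) / x[0] = (1 - 3×1) / 2 = -1. So h = [1, -1]. Forward-check [2, 3, 2] * [1, -1]: y[0] = 2×1 = 2; y[1] = 2×-1 + 3×1 = 1; y[2] = 3×-1 + 2×1 = -1; y[3] = 2×-1 = -2 → [2, 1, -1, -2] ✓

[1, -1]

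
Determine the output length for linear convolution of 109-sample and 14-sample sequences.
Linear/full convolution length: m + n - 1 = 109 + 14 - 1 = 122

122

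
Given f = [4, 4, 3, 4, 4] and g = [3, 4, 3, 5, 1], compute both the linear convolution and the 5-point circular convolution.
Linear: y_lin[0] = 4×3 = 12; y_lin[1] = 4×4 + 4×3 = 28; y_lin[2] = 4×3 + 4×4 + 3×3 = 37; y_lin[3] = 4×5 + 4×3 + 3×4 + 4×3 = 56; y_lin[4] = 4×1 + 4×5 + 3×3 + 4×4 + 4×3 = 61; y_lin[5] = 4×1 + 3×5 + 4×3 + 4×4 = 47; y_lin[6] = 3×1 + 4×5 + 4×3 = 35; y_lin[7] = 4×1 + 4×5 = 24; y_lin[8] = 4×1 = 4 → [12, 28, 37, 56, 61, 47, 35, 24, 4]. Circular (length 5): y[0] = 4×3 + 4×1 + 3×5 + 4×3 + 4×4 = 59; y[1] = 4×4 + 4×3 + 3×1 + 4×5 + 4×3 = 63; y[2] = 4×3 + 4×4 + 3×3 + 4×1 + 4×5 = 61; y[3] = 4×5 + 4×3 + 3×4 + 4×3 + 4×1 = 60; y[4] = 4×1 + 4×5 + 3×3 + 4×4 + 4×3 = 61 → [59, 63, 61, 60, 61]

Linear: [12, 28, 37, 56, 61, 47, 35, 24, 4], Circular: [59, 63, 61, 60, 61]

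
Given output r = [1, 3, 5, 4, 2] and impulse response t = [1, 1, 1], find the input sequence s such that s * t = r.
Deconvolve r=[1, 3, 5, 4, 2] by t=[1, 1, 1]. Since t[0]=1, solve forward: s[0] = r[0] / 1 = 1; s[1] = (r[1] - 1×1) / 1 = 2; s[2] = (r[2] - 2×1 - 1×1) / 1 = 2. So s = [1, 2, 2]. Check by forward convolution: r[0] = 1×1 = 1; r[1] = 1×1 + 2×1 = 3; r[2] = 1×1 + 2×1 + 2×1 = 5; r[3] = 2×1 + 2×1 = 4; r[4] = 2×1 = 2

[1, 2, 2]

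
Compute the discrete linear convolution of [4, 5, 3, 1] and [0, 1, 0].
y[0] = 4×0 = 0; y[1] = 4×1 + 5×0 = 4; y[2] = 4×0 + 5×1 + 3×0 = 5; y[3] = 5×0 + 3×1 + 1×0 = 3; y[4] = 3×0 + 1×1 = 1; y[5] = 1×0 = 0

[0, 4, 5, 3, 1, 0]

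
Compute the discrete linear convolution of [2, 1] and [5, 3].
y[0] = 2×5 = 10; y[1] = 2×3 + 1×5 = 11; y[2] = 1×3 = 3

[10, 11, 3]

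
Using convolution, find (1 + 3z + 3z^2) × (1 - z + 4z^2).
Ascending coefficients: a = [1, 3, 3], b = [1, -1, 4]. c[0] = 1×1 = 1; c[1] = 1×-1 + 3×1 = 2; c[2] = 1×4 + 3×-1 + 3×1 = 4; c[3] = 3×4 + 3×-1 = 9; c[4] = 3×4 = 12. Result coefficients: [1, 2, 4, 9, 12] → 1 + 2z + 4z^2 + 9z^3 + 12z^4

1 + 2z + 4z^2 + 9z^3 + 12z^4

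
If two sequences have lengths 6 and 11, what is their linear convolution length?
Linear/full convolution length: m + n - 1 = 6 + 11 - 1 = 16

16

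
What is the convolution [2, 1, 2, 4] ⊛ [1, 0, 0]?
y[0] = 2×1 = 2; y[1] = 2×0 + 1×1 = 1; y[2] = 2×0 + 1×0 + 2×1 = 2; y[3] = 1×0 + 2×0 + 4×1 = 4; y[4] = 2×0 + 4×0 = 0; y[5] = 4×0 = 0

[2, 1, 2, 4, 0, 0]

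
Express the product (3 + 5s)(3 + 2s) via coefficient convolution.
Ascending coefficients: a = [3, 5], b = [3, 2]. c[0] = 3×3 = 9; c[1] = 3×2 + 5×3 = 21; c[2] = 5×2 = 10. Result coefficients: [9, 21, 10] → 9 + 21s + 10s^2

9 + 21s + 10s^2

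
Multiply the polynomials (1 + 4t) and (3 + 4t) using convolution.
Ascending coefficients: a = [1, 4], b = [3, 4]. c[0] = 1×3 = 3; c[1] = 1×4 + 4×3 = 16; c[2] = 4×4 = 16. Result coefficients: [3, 16, 16] → 3 + 16t + 16t^2

3 + 16t + 16t^2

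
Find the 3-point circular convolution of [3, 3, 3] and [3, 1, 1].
Use y[k] = Σ_j x[j]·h[(k-j) mod 3]. y[0] = 3×3 + 3×1 + 3×1 = 15; y[1] = 3×1 + 3×3 + 3×1 = 15; y[2] = 3×1 + 3×1 + 3×3 = 15. Result: [15, 15, 15]

[15, 15, 15]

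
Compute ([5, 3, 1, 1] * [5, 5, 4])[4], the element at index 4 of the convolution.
Use y[k] = Σ_i a[i]·b[k-i] at k=4. y[4] = 1×4 + 1×5 = 9

9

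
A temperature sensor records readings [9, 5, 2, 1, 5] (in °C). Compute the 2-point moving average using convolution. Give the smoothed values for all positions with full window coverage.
2-point moving average kernel = [1, 1]. Apply in 'valid' mode (full window coverage): avg[0] = (9 + 5) / 2 = 7.0; avg[1] = (5 + 2) / 2 = 3.5; avg[2] = (2 + 1) / 2 = 1.5; avg[3] = (1 + 5) / 2 = 3.0. Smoothed values: [7.0, 3.5, 1.5, 3.0]

[7.0, 3.5, 1.5, 3.0]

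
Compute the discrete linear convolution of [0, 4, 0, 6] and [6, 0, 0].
y[0] = 0×6 = 0; y[1] = 0×0 + 4×6 = 24; y[2] = 0×0 + 4×0 + 0×6 = 0; y[3] = 4×0 + 0×0 + 6×6 = 36; y[4] = 0×0 + 6×0 = 0; y[5] = 6×0 = 0

[0, 24, 0, 36, 0, 0]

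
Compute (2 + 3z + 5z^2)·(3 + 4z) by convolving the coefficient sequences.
Ascending coefficients: a = [2, 3, 5], b = [3, 4]. c[0] = 2×3 = 6; c[1] = 2×4 + 3×3 = 17; c[2] = 3×4 + 5×3 = 27; c[3] = 5×4 = 20. Result coefficients: [6, 17, 27, 20] → 6 + 17z + 27z^2 + 20z^3

6 + 17z + 27z^2 + 20z^3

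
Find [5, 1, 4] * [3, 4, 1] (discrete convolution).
y[0] = 5×3 = 15; y[1] = 5×4 + 1×3 = 23; y[2] = 5×1 + 1×4 + 4×3 = 21; y[3] = 1×1 + 4×4 = 17; y[4] = 4×1 = 4

[15, 23, 21, 17, 4]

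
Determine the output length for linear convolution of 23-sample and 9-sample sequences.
Linear/full convolution length: m + n - 1 = 23 + 9 - 1 = 31

31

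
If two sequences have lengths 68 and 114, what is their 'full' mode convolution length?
Linear/full convolution length: m + n - 1 = 68 + 114 - 1 = 181

181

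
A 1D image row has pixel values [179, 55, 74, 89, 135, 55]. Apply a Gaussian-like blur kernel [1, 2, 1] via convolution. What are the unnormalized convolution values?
Convolve image row [179, 55, 74, 89, 135, 55] with kernel [1, 2, 1]: y[0] = 179×1 = 179; y[1] = 179×2 + 55×1 = 413; y[2] = 179×1 + 55×2 + 74×1 = 363; y[3] = 55×1 + 74×2 + 89×1 = 292; y[4] = 74×1 + 89×2 + 135×1 = 387; y[5] = 89×1 + 135×2 + 55×1 = 414; y[6] = 135×1 + 55×2 = 245; y[7] = 55×1 = 55 → [179, 413, 363, 292, 387, 414, 245, 55]. Normalization factor = sum(kernel) = 4.

[179, 413, 363, 292, 387, 414, 245, 55]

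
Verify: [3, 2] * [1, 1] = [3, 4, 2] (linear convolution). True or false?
Recompute linear convolution of [3, 2] and [1, 1]: y[0] = 3×1 = 3; y[1] = 3×1 + 2×1 = 5; y[2] = 2×1 = 2 → [3, 5, 2]. Compare to given [3, 4, 2]: they differ at index 1: given 4, correct 5, so answer: No

No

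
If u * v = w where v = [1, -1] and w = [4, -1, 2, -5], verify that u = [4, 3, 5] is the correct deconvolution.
Forward-compute [4, 3, 5] * [1, -1]: w[0] = 4×1 = 4; w[1] = 4×-1 + 3×1 = -1; w[2] = 3×-1 + 5×1 = 2; w[3] = 5×-1 = -5 → [4, -1, 2, -5]. Matches given w = [4, -1, 2, -5], so verified.

Verified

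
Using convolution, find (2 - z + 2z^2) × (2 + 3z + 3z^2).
Ascending coefficients: a = [2, -1, 2], b = [2, 3, 3]. c[0] = 2×2 = 4; c[1] = 2×3 + -1×2 = 4; c[2] = 2×3 + -1×3 + 2×2 = 7; c[3] = -1×3 + 2×3 = 3; c[4] = 2×3 = 6. Result coefficients: [4, 4, 7, 3, 6] → 4 + 4z + 7z^2 + 3z^3 + 6z^4

4 + 4z + 7z^2 + 3z^3 + 6z^4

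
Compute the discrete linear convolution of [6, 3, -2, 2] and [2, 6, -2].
y[0] = 6×2 = 12; y[1] = 6×6 + 3×2 = 42; y[2] = 6×-2 + 3×6 + -2×2 = 2; y[3] = 3×-2 + -2×6 + 2×2 = -14; y[4] = -2×-2 + 2×6 = 16; y[5] = 2×-2 = -4

[12, 42, 2, -14, 16, -4]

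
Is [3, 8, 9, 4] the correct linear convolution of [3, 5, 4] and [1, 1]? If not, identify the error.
Recompute linear convolution of [3, 5, 4] and [1, 1]: y[0] = 3×1 = 3; y[1] = 3×1 + 5×1 = 8; y[2] = 5×1 + 4×1 = 9; y[3] = 4×1 = 4 → [3, 8, 9, 4]. Given [3, 8, 9, 4] matches, so answer: Yes

Yes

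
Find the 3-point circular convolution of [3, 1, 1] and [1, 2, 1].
Use y[k] = Σ_j u[j]·v[(k-j) mod 3]. y[0] = 3×1 + 1×1 + 1×2 = 6; y[1] = 3×2 + 1×1 + 1×1 = 8; y[2] = 3×1 + 1×2 + 1×1 = 6. Result: [6, 8, 6]

[6, 8, 6]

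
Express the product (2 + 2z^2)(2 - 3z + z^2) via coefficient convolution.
Ascending coefficients: a = [2, 0, 2], b = [2, -3, 1]. c[0] = 2×2 = 4; c[1] = 2×-3 + 0×2 = -6; c[2] = 2×1 + 0×-3 + 2×2 = 6; c[3] = 0×1 + 2×-3 = -6; c[4] = 2×1 = 2. Result coefficients: [4, -6, 6, -6, 2] → 4 - 6z + 6z^2 - 6z^3 + 2z^4

4 - 6z + 6z^2 - 6z^3 + 2z^4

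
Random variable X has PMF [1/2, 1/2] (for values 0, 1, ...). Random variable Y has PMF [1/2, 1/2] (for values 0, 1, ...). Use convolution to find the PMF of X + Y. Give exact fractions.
P(X+Y=k) = Σ_i P(X=i)·P(Y=k-i) — a convolution of [1/2, 1/2] and [1/2, 1/2]. P(X+Y=0) = (1/2)×(1/2) = 1/4; P(X+Y=1) = (1/2)×(1/2) + (1/2)×(1/2) = 1/4 + 1/4 = 1/2; P(X+Y=2) = (1/2)×(1/2) = 1/4. PMF: [1/4, 1/2, 1/4] (sums to 1 ✓)

[1/4, 1/2, 1/4]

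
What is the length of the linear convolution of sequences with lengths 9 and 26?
Linear/full convolution length: m + n - 1 = 9 + 26 - 1 = 34

34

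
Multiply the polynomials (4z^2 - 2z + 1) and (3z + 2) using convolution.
Ascending coefficients: a = [1, -2, 4], b = [2, 3]. c[0] = 1×2 = 2; c[1] = 1×3 + -2×2 = -1; c[2] = -2×3 + 4×2 = 2; c[3] = 4×3 = 12. Result coefficients: [2, -1, 2, 12] → 12z^3 + 2z^2 - z + 2

12z^3 + 2z^2 - z + 2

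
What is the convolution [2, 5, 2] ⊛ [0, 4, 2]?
y[0] = 2×0 = 0; y[1] = 2×4 + 5×0 = 8; y[2] = 2×2 + 5×4 + 2×0 = 24; y[3] = 5×2 + 2×4 = 18; y[4] = 2×2 = 4

[0, 8, 24, 18, 4]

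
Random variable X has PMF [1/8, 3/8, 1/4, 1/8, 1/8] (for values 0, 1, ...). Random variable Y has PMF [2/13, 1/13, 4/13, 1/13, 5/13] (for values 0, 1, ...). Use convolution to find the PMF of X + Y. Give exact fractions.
P(X+Y=k) = Σ_i P(X=i)·P(Y=k-i) — a convolution of [1/8, 3/8, 1/4, 1/8, 1/8] and [2/13, 1/13, 4/13, 1/13, 5/13]. P(X+Y=0) = (1/8)×(2/13) = 1/52; P(X+Y=1) = (1/8)×(1/13) + (3/8)×(2/13) = 1/104 + 3/52 = 7/104; P(X+Y=2) = (1/8)×(4/13) + (3/8)×(1/13) + (1/4)×(2/13) = 1/26 + 3/104 + 1/26 = 11/104; P(X+Y=3) = (1/8)×(1/13) + (3/8)×(4/13) + (1/4)×(1/13) + (1/8)×(2/13) = 1/104 + 3/26 + 1/52 + 1/52 = 17/104; P(X+Y=4) = (1/8)×(5/13) + (3/8)×(1/13) + (1/4)×(4/13) + (1/8)×(1/13) + (1/8)×(2/13) = 5/104 + 3/104 + 1/13 + 1/104 + 1/52 = 19/104; P(X+Y=5) = (3/8)×(5/13) + (1/4)×(1/13) + (1/8)×(4/13) + (1/8)×(1/13) = 15/104 + 1/52 + 1/26 + 1/104 = 11/52; P(X+Y=6) = (1/4)×(5/13) + (1/8)×(1/13) + (1/8)×(4/13) = 5/52 + 1/104 + 1/26 = 15/104; P(X+Y=7) = (1/8)×(5/13) + (1/8)×(1/13) = 5/104 + 1/104 = 3/52; P(X+Y=8) = (1/8)×(5/13) = 5/104. PMF: [1/52, 7/104, 11/104, 17/104, 19/104, 11/52, 15/104, 3/52, 5/104] (sums to 1 ✓)

[1/52, 7/104, 11/104, 17/104, 19/104, 11/52, 15/104, 3/52, 5/104]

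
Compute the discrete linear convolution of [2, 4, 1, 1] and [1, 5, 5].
y[0] = 2×1 = 2; y[1] = 2×5 + 4×1 = 14; y[2] = 2×5 + 4×5 + 1×1 = 31; y[3] = 4×5 + 1×5 + 1×1 = 26; y[4] = 1×5 + 1×5 = 10; y[5] = 1×5 = 5

[2, 14, 31, 26, 10, 5]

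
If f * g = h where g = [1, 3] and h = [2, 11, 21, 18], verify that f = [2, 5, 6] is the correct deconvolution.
Forward-compute [2, 5, 6] * [1, 3]: h[0] = 2×1 = 2; h[1] = 2×3 + 5×1 = 11; h[2] = 5×3 + 6×1 = 21; h[3] = 6×3 = 18 → [2, 11, 21, 18]. Matches given h = [2, 11, 21, 18], so verified.

Verified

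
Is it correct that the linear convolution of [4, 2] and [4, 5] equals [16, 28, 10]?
Recompute linear convolution of [4, 2] and [4, 5]: y[0] = 4×4 = 16; y[1] = 4×5 + 2×4 = 28; y[2] = 2×5 = 10 → [16, 28, 10]. Given [16, 28, 10] matches, so answer: Yes

Yes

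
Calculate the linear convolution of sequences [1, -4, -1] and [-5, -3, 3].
y[0] = 1×-5 = -5; y[1] = 1×-3 + -4×-5 = 17; y[2] = 1×3 + -4×-3 + -1×-5 = 20; y[3] = -4×3 + -1×-3 = -9; y[4] = -1×3 = -3

[-5, 17, 20, -9, -3]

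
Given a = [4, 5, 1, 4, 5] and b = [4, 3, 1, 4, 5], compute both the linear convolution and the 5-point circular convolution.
Linear: y_lin[0] = 4×4 = 16; y_lin[1] = 4×3 + 5×4 = 32; y_lin[2] = 4×1 + 5×3 + 1×4 = 23; y_lin[3] = 4×4 + 5×1 + 1×3 + 4×4 = 40; y_lin[4] = 4×5 + 5×4 + 1×1 + 4×3 + 5×4 = 73; y_lin[5] = 5×5 + 1×4 + 4×1 + 5×3 = 48; y_lin[6] = 1×5 + 4×4 + 5×1 = 26; y_lin[7] = 4×5 + 5×4 = 40; y_lin[8] = 5×5 = 25 → [16, 32, 23, 40, 73, 48, 26, 40, 25]. Circular (length 5): y[0] = 4×4 + 5×5 + 1×4 + 4×1 + 5×3 = 64; y[1] = 4×3 + 5×4 + 1×5 + 4×4 + 5×1 = 58; y[2] = 4×1 + 5×3 + 1×4 + 4×5 + 5×4 = 63; y[3] = 4×4 + 5×1 + 1×3 + 4×4 + 5×5 = 65; y[4] = 4×5 + 5×4 + 1×1 + 4×3 + 5×4 = 73 → [64, 58, 63, 65, 73]

Linear: [16, 32, 23, 40, 73, 48, 26, 40, 25], Circular: [64, 58, 63, 65, 73]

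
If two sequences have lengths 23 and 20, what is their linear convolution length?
Linear/full convolution length: m + n - 1 = 23 + 20 - 1 = 42

42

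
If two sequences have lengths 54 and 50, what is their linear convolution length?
Linear/full convolution length: m + n - 1 = 54 + 50 - 1 = 103

103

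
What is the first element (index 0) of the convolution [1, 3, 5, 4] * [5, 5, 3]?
Use y[k] = Σ_i a[i]·b[k-i] at k=0. y[0] = 1×5 = 5

5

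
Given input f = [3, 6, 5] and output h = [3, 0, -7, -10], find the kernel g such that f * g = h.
Output length 4 = len(f) + len(g) - 1 ⇒ len(g) = 2. Solve g forward using g[k] = (h[k] - Σ_{i≥1} f[i]·g[k-i]) / f[0]: g[0] = h[0] / f[0] = 3 / 3 = 1; g[1] = (h[1] - 6×1) / f[0] = (0 - 6×1) / 3 = -2. So g = [1, -2]. Forward-check [3, 6, 5] * [1, -2]: h[0] = 3×1 = 3; h[1] = 3×-2 + 6×1 = 0; h[2] = 6×-2 + 5×1 = -7; h[3] = 5×-2 = -10 → [3, 0, -7, -10] ✓

[1, -2]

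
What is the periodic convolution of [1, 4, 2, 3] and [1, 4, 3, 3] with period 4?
Use y[k] = Σ_j u[j]·v[(k-j) mod 4]. y[0] = 1×1 + 4×3 + 2×3 + 3×4 = 31; y[1] = 1×4 + 4×1 + 2×3 + 3×3 = 23; y[2] = 1×3 + 4×4 + 2×1 + 3×3 = 30; y[3] = 1×3 + 4×3 + 2×4 + 3×1 = 26. Result: [31, 23, 30, 26]

[31, 23, 30, 26]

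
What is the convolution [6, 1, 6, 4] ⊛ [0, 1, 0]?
y[0] = 6×0 = 0; y[1] = 6×1 + 1×0 = 6; y[2] = 6×0 + 1×1 + 6×0 = 1; y[3] = 1×0 + 6×1 + 4×0 = 6; y[4] = 6×0 + 4×1 = 4; y[5] = 4×0 = 0

[0, 6, 1, 6, 4, 0]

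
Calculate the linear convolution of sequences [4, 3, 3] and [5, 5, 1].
y[0] = 4×5 = 20; y[1] = 4×5 + 3×5 = 35; y[2] = 4×1 + 3×5 + 3×5 = 34; y[3] = 3×1 + 3×5 = 18; y[4] = 3×1 = 3

[20, 35, 34, 18, 3]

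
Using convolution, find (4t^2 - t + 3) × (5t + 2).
Ascending coefficients: a = [3, -1, 4], b = [2, 5]. c[0] = 3×2 = 6; c[1] = 3×5 + -1×2 = 13; c[2] = -1×5 + 4×2 = 3; c[3] = 4×5 = 20. Result coefficients: [6, 13, 3, 20] → 20t^3 + 3t^2 + 13t + 6

20t^3 + 3t^2 + 13t + 6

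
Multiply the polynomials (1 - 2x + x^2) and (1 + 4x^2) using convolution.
Ascending coefficients: a = [1, -2, 1], b = [1, 0, 4]. c[0] = 1×1 = 1; c[1] = 1×0 + -2×1 = -2; c[2] = 1×4 + -2×0 + 1×1 = 5; c[3] = -2×4 + 1×0 = -8; c[4] = 1×4 = 4. Result coefficients: [1, -2, 5, -8, 4] → 1 - 2x + 5x^2 - 8x^3 + 4x^4

1 - 2x + 5x^2 - 8x^3 + 4x^4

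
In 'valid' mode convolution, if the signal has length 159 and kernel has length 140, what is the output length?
'Valid' mode counts only positions where the kernel fully overlaps the signal: m - n + 1 = 159 - 140 + 1 = 20

20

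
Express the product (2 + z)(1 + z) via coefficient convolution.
Ascending coefficients: a = [2, 1], b = [1, 1]. c[0] = 2×1 = 2; c[1] = 2×1 + 1×1 = 3; c[2] = 1×1 = 1. Result coefficients: [2, 3, 1] → 2 + 3z + z^2

2 + 3z + z^2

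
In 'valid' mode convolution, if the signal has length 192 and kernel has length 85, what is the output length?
'Valid' mode counts only positions where the kernel fully overlaps the signal: m - n + 1 = 192 - 85 + 1 = 108

108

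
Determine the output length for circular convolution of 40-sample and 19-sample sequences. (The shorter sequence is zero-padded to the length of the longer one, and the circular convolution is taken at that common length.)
Circular convolution (zero-padding the shorter input) has length max(m, n) = max(40, 19) = 40

40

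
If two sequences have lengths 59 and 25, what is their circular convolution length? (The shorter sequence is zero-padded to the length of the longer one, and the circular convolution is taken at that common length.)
Circular convolution (zero-padding the shorter input) has length max(m, n) = max(59, 25) = 59

59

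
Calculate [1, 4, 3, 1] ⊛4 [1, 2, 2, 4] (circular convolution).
Use y[k] = Σ_j a[j]·b[(k-j) mod 4]. y[0] = 1×1 + 4×4 + 3×2 + 1×2 = 25; y[1] = 1×2 + 4×1 + 3×4 + 1×2 = 20; y[2] = 1×2 + 4×2 + 3×1 + 1×4 = 17; y[3] = 1×4 + 4×2 + 3×2 + 1×1 = 19. Result: [25, 20, 17, 19]

[25, 20, 17, 19]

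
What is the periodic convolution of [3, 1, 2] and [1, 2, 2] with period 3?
Use y[k] = Σ_j s[j]·t[(k-j) mod 3]. y[0] = 3×1 + 1×2 + 2×2 = 9; y[1] = 3×2 + 1×1 + 2×2 = 11; y[2] = 3×2 + 1×2 + 2×1 = 10. Result: [9, 11, 10]

[9, 11, 10]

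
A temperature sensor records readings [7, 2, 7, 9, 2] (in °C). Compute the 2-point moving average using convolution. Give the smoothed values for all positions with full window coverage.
2-point moving average kernel = [1, 1]. Apply in 'valid' mode (full window coverage): avg[0] = (7 + 2) / 2 = 4.5; avg[1] = (2 + 7) / 2 = 4.5; avg[2] = (7 + 9) / 2 = 8.0; avg[3] = (9 + 2) / 2 = 5.5. Smoothed values: [4.5, 4.5, 8.0, 5.5]

[4.5, 4.5, 8.0, 5.5]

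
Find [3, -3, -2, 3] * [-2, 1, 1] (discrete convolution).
y[0] = 3×-2 = -6; y[1] = 3×1 + -3×-2 = 9; y[2] = 3×1 + -3×1 + -2×-2 = 4; y[3] = -3×1 + -2×1 + 3×-2 = -11; y[4] = -2×1 + 3×1 = 1; y[5] = 3×1 = 3

[-6, 9, 4, -11, 1, 3]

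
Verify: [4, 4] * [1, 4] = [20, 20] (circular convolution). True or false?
Recompute circular convolution of [4, 4] and [1, 4]: y[0] = 4×1 + 4×4 = 20; y[1] = 4×4 + 4×1 = 20 → [20, 20]. Given [20, 20] matches, so answer: Yes

Yes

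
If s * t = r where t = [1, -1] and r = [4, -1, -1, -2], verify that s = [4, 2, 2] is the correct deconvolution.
Forward-compute [4, 2, 2] * [1, -1]: r[0] = 4×1 = 4; r[1] = 4×-1 + 2×1 = -2; r[2] = 2×-1 + 2×1 = 0; r[3] = 2×-1 = -2 → [4, -2, 0, -2]. Does not match given r = [4, -1, -1, -2].

Not verified. [4, 2, 2] * [1, -1] = [4, -2, 0, -2], which differs from [4, -1, -1, -2] at index 1.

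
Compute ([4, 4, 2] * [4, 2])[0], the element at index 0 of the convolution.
Use y[k] = Σ_i a[i]·b[k-i] at k=0. y[0] = 4×4 = 16

16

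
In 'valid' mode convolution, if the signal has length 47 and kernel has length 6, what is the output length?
'Valid' mode counts only positions where the kernel fully overlaps the signal: m - n + 1 = 47 - 6 + 1 = 42

42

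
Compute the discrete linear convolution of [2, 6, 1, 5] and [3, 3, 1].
y[0] = 2×3 = 6; y[1] = 2×3 + 6×3 = 24; y[2] = 2×1 + 6×3 + 1×3 = 23; y[3] = 6×1 + 1×3 + 5×3 = 24; y[4] = 1×1 + 5×3 = 16; y[5] = 5×1 = 5

[6, 24, 23, 24, 16, 5]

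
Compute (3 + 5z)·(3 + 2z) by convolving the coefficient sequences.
Ascending coefficients: a = [3, 5], b = [3, 2]. c[0] = 3×3 = 9; c[1] = 3×2 + 5×3 = 21; c[2] = 5×2 = 10. Result coefficients: [9, 21, 10] → 9 + 21z + 10z^2

9 + 21z + 10z^2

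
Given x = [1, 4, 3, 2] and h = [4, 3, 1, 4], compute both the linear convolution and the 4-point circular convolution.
Linear: y_lin[0] = 1×4 = 4; y_lin[1] = 1×3 + 4×4 = 19; y_lin[2] = 1×1 + 4×3 + 3×4 = 25; y_lin[3] = 1×4 + 4×1 + 3×3 + 2×4 = 25; y_lin[4] = 4×4 + 3×1 + 2×3 = 25; y_lin[5] = 3×4 + 2×1 = 14; y_lin[6] = 2×4 = 8 → [4, 19, 25, 25, 25, 14, 8]. Circular (length 4): y[0] = 1×4 + 4×4 + 3×1 + 2×3 = 29; y[1] = 1×3 + 4×4 + 3×4 + 2×1 = 33; y[2] = 1×1 + 4×3 + 3×4 + 2×4 = 33; y[3] = 1×4 + 4×1 + 3×3 + 2×4 = 25 → [29, 33, 33, 25]

Linear: [4, 19, 25, 25, 25, 14, 8], Circular: [29, 33, 33, 25]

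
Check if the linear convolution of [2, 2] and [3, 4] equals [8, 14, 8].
Recompute linear convolution of [2, 2] and [3, 4]: y[0] = 2×3 = 6; y[1] = 2×4 + 2×3 = 14; y[2] = 2×4 = 8 → [6, 14, 8]. Compare to given [8, 14, 8]: they differ at index 0: given 8, correct 6, so answer: No

No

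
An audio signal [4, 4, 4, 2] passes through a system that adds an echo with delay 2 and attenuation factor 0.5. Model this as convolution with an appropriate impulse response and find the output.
Direct-path + delayed-attenuated-path model → impulse response h = [1, 0, 0.5] (1 at lag 0, 0.5 at lag 2). Output y[n] = x[n] + 0.5·x[n - 2] (with x[n] = 0 outside 0..3): y[0] = 4 + 0.5×0 = 4; y[1] = 4 + 0.5×0 = 4; y[2] = 4 + 0.5×4 = 6.0; y[3] = 2 + 0.5×4 = 4.0; y[4] = 0 + 0.5×4 = 2.0; y[5] = 0 + 0.5×2 = 1.0. So y = [4, 4, 6.0, 4.0, 2.0, 1.0]

[4, 4, 6.0, 4.0, 2.0, 1.0]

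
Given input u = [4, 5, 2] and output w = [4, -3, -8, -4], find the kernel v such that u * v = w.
Output length 4 = len(u) + len(v) - 1 ⇒ len(v) = 2. Solve v forward using v[k] = (w[k] - Σ_{i≥1} u[i]·v[k-i]) / u[0]: v[0] = w[0] / u[0] = 4 / 4 = 1; v[1] = (w[1] - 5×1) / u[0] = (-3 - 5×1) / 4 = -2. So v = [1, -2]. Forward-check [4, 5, 2] * [1, -2]: w[0] = 4×1 = 4; w[1] = 4×-2 + 5×1 = -3; w[2] = 5×-2 + 2×1 = -8; w[3] = 2×-2 = -4 → [4, -3, -8, -4] ✓

[1, -2]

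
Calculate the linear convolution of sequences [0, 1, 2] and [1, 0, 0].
y[0] = 0×1 = 0; y[1] = 0×0 + 1×1 = 1; y[2] = 0×0 + 1×0 + 2×1 = 2; y[3] = 1×0 + 2×0 = 0; y[4] = 2×0 = 0

[0, 1, 2, 0, 0]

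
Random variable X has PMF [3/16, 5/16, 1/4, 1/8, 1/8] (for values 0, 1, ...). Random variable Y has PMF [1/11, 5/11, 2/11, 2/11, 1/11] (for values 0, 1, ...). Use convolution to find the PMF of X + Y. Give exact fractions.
P(X+Y=k) = Σ_i P(X=i)·P(Y=k-i) — a convolution of [3/16, 5/16, 1/4, 1/8, 1/8] and [1/11, 5/11, 2/11, 2/11, 1/11]. P(X+Y=0) = (3/16)×(1/11) = 3/176; P(X+Y=1) = (3/16)×(5/11) + (5/16)×(1/11) = 15/176 + 5/176 = 5/44; P(X+Y=2) = (3/16)×(2/11) + (5/16)×(5/11) + (1/4)×(1/11) = 3/88 + 25/176 + 1/44 = 35/176; P(X+Y=3) = (3/16)×(2/11) + (5/16)×(2/11) + (1/4)×(5/11) + (1/8)×(1/11) = 3/88 + 5/88 + 5/44 + 1/88 = 19/88; P(X+Y=4) = (3/16)×(1/11) + (5/16)×(2/11) + (1/4)×(2/11) + (1/8)×(5/11) + (1/8)×(1/11) = 3/176 + 5/88 + 1/22 + 5/88 + 1/88 = 3/16; P(X+Y=5) = (5/16)×(1/11) + (1/4)×(2/11) + (1/8)×(2/11) + (1/8)×(5/11) = 5/176 + 1/22 + 1/44 + 5/88 = 27/176; P(X+Y=6) = (1/4)×(1/11) + (1/8)×(2/11) + (1/8)×(2/11) = 1/44 + 1/44 + 1/44 = 3/44; P(X+Y=7) = (1/8)×(1/11) + (1/8)×(2/11) = 1/88 + 1/44 = 3/88; P(X+Y=8) = (1/8)×(1/11) = 1/88. PMF: [3/176, 5/44, 35/176, 19/88, 3/16, 27/176, 3/44, 3/88, 1/88] (sums to 1 ✓)

[3/176, 5/44, 35/176, 19/88, 3/16, 27/176, 3/44, 3/88, 1/88]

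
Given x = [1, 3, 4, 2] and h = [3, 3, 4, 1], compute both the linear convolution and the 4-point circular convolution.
Linear: y_lin[0] = 1×3 = 3; y_lin[1] = 1×3 + 3×3 = 12; y_lin[2] = 1×4 + 3×3 + 4×3 = 25; y_lin[3] = 1×1 + 3×4 + 4×3 + 2×3 = 31; y_lin[4] = 3×1 + 4×4 + 2×3 = 25; y_lin[5] = 4×1 + 2×4 = 12; y_lin[6] = 2×1 = 2 → [3, 12, 25, 31, 25, 12, 2]. Circular (length 4): y[0] = 1×3 + 3×1 + 4×4 + 2×3 = 28; y[1] = 1×3 + 3×3 + 4×1 + 2×4 = 24; y[2] = 1×4 + 3×3 + 4×3 + 2×1 = 27; y[3] = 1×1 + 3×4 + 4×3 + 2×3 = 31 → [28, 24, 27, 31]

Linear: [3, 12, 25, 31, 25, 12, 2], Circular: [28, 24, 27, 31]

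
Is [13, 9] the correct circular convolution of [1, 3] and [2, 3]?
Recompute circular convolution of [1, 3] and [2, 3]: y[0] = 1×2 + 3×3 = 11; y[1] = 1×3 + 3×2 = 9 → [11, 9]. Compare to given [13, 9]: they differ at index 0: given 13, correct 11, so answer: No

No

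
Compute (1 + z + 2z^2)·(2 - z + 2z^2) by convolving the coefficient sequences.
Ascending coefficients: a = [1, 1, 2], b = [2, -1, 2]. c[0] = 1×2 = 2; c[1] = 1×-1 + 1×2 = 1; c[2] = 1×2 + 1×-1 + 2×2 = 5; c[3] = 1×2 + 2×-1 = 0; c[4] = 2×2 = 4. Result coefficients: [2, 1, 5, 0, 4] → 2 + z + 5z^2 + 4z^4

2 + z + 5z^2 + 4z^4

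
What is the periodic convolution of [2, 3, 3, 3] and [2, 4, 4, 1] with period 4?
Use y[k] = Σ_j f[j]·g[(k-j) mod 4]. y[0] = 2×2 + 3×1 + 3×4 + 3×4 = 31; y[1] = 2×4 + 3×2 + 3×1 + 3×4 = 29; y[2] = 2×4 + 3×4 + 3×2 + 3×1 = 29; y[3] = 2×1 + 3×4 + 3×4 + 3×2 = 32. Result: [31, 29, 29, 32]

[31, 29, 29, 32]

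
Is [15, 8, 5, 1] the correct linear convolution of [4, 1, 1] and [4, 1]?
Recompute linear convolution of [4, 1, 1] and [4, 1]: y[0] = 4×4 = 16; y[1] = 4×1 + 1×4 = 8; y[2] = 1×1 + 1×4 = 5; y[3] = 1×1 = 1 → [16, 8, 5, 1]. Compare to given [15, 8, 5, 1]: they differ at index 0: given 15, correct 16, so answer: No

No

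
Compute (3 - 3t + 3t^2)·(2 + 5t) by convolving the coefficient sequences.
Ascending coefficients: a = [3, -3, 3], b = [2, 5]. c[0] = 3×2 = 6; c[1] = 3×5 + -3×2 = 9; c[2] = -3×5 + 3×2 = -9; c[3] = 3×5 = 15. Result coefficients: [6, 9, -9, 15] → 6 + 9t - 9t^2 + 15t^3

6 + 9t - 9t^2 + 15t^3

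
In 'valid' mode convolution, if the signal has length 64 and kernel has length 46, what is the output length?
'Valid' mode counts only positions where the kernel fully overlaps the signal: m - n + 1 = 64 - 46 + 1 = 19

19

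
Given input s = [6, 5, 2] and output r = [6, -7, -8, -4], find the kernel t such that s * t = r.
Output length 4 = len(s) + len(t) - 1 ⇒ len(t) = 2. Solve t forward using t[k] = (r[k] - Σ_{i≥1} s[i]·t[k-i]) / s[0]: t[0] = r[0] / s[0] = 6 / 6 = 1; t[1] = (r[1] - 5×1) / s[0] = (-7 - 5×1) / 6 = -2. So t = [1, -2]. Forward-check [6, 5, 2] * [1, -2]: r[0] = 6×1 = 6; r[1] = 6×-2 + 5×1 = -7; r[2] = 5×-2 + 2×1 = -8; r[3] = 2×-2 = -4 → [6, -7, -8, -4] ✓

[1, -2]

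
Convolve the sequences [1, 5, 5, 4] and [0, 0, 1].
y[0] = 1×0 = 0; y[1] = 1×0 + 5×0 = 0; y[2] = 1×1 + 5×0 + 5×0 = 1; y[3] = 5×1 + 5×0 + 4×0 = 5; y[4] = 5×1 + 4×0 = 5; y[5] = 4×1 = 4

[0, 0, 1, 5, 5, 4]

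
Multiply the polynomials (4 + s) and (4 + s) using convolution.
Ascending coefficients: a = [4, 1], b = [4, 1]. c[0] = 4×4 = 16; c[1] = 4×1 + 1×4 = 8; c[2] = 1×1 = 1. Result coefficients: [16, 8, 1] → 16 + 8s + s^2

16 + 8s + s^2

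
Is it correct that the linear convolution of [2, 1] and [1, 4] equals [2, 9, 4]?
Recompute linear convolution of [2, 1] and [1, 4]: y[0] = 2×1 = 2; y[1] = 2×4 + 1×1 = 9; y[2] = 1×4 = 4 → [2, 9, 4]. Given [2, 9, 4] matches, so answer: Yes

Yes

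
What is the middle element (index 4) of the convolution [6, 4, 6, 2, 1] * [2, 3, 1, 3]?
Use y[k] = Σ_i a[i]·b[k-i] at k=4. y[4] = 4×3 + 6×1 + 2×3 + 1×2 = 26

26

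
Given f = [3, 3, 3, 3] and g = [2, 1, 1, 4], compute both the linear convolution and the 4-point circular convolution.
Linear: y_lin[0] = 3×2 = 6; y_lin[1] = 3×1 + 3×2 = 9; y_lin[2] = 3×1 + 3×1 + 3×2 = 12; y_lin[3] = 3×4 + 3×1 + 3×1 + 3×2 = 24; y_lin[4] = 3×4 + 3×1 + 3×1 = 18; y_lin[5] = 3×4 + 3×1 = 15; y_lin[6] = 3×4 = 12 → [6, 9, 12, 24, 18, 15, 12]. Circular (length 4): y[0] = 3×2 + 3×4 + 3×1 + 3×1 = 24; y[1] = 3×1 + 3×2 + 3×4 + 3×1 = 24; y[2] = 3×1 + 3×1 + 3×2 + 3×4 = 24; y[3] = 3×4 + 3×1 + 3×1 + 3×2 = 24 → [24, 24, 24, 24]

Linear: [6, 9, 12, 24, 18, 15, 12], Circular: [24, 24, 24, 24]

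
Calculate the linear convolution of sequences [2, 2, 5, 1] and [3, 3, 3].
y[0] = 2×3 = 6; y[1] = 2×3 + 2×3 = 12; y[2] = 2×3 + 2×3 + 5×3 = 27; y[3] = 2×3 + 5×3 + 1×3 = 24; y[4] = 5×3 + 1×3 = 18; y[5] = 1×3 = 3

[6, 12, 27, 24, 18, 3]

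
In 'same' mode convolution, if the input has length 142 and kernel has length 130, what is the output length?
'Same' mode returns an output with the same length as the input: 142

142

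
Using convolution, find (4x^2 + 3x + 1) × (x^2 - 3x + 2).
Ascending coefficients: a = [1, 3, 4], b = [2, -3, 1]. c[0] = 1×2 = 2; c[1] = 1×-3 + 3×2 = 3; c[2] = 1×1 + 3×-3 + 4×2 = 0; c[3] = 3×1 + 4×-3 = -9; c[4] = 4×1 = 4. Result coefficients: [2, 3, 0, -9, 4] → 4x^4 - 9x^3 + 3x + 2

4x^4 - 9x^3 + 3x + 2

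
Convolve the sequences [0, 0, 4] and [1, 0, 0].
y[0] = 0×1 = 0; y[1] = 0×0 + 0×1 = 0; y[2] = 0×0 + 0×0 + 4×1 = 4; y[3] = 0×0 + 4×0 = 0; y[4] = 4×0 = 0

[0, 0, 4, 0, 0]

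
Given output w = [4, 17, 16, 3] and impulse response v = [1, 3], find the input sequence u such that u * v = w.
Deconvolve w=[4, 17, 16, 3] by v=[1, 3]. Since v[0]=1, solve forward: u[0] = w[0] / 1 = 4; u[1] = (w[1] - 4×3) / 1 = 5; u[2] = (w[2] - 5×3) / 1 = 1. So u = [4, 5, 1]. Check by forward convolution: w[0] = 4×1 = 4; w[1] = 4×3 + 5×1 = 17; w[2] = 5×3 + 1×1 = 16; w[3] = 1×3 = 3

[4, 5, 1]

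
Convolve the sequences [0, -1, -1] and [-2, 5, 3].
y[0] = 0×-2 = 0; y[1] = 0×5 + -1×-2 = 2; y[2] = 0×3 + -1×5 + -1×-2 = -3; y[3] = -1×3 + -1×5 = -8; y[4] = -1×3 = -3

[0, 2, -3, -8, -3]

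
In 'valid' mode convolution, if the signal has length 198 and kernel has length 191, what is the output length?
'Valid' mode counts only positions where the kernel fully overlaps the signal: m - n + 1 = 198 - 191 + 1 = 8

8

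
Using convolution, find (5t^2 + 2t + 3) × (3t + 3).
Ascending coefficients: a = [3, 2, 5], b = [3, 3]. c[0] = 3×3 = 9; c[1] = 3×3 + 2×3 = 15; c[2] = 2×3 + 5×3 = 21; c[3] = 5×3 = 15. Result coefficients: [9, 15, 21, 15] → 15t^3 + 21t^2 + 15t + 9

15t^3 + 21t^2 + 15t + 9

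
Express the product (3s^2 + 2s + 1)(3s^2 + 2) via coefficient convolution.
Ascending coefficients: a = [1, 2, 3], b = [2, 0, 3]. c[0] = 1×2 = 2; c[1] = 1×0 + 2×2 = 4; c[2] = 1×3 + 2×0 + 3×2 = 9; c[3] = 2×3 + 3×0 = 6; c[4] = 3×3 = 9. Result coefficients: [2, 4, 9, 6, 9] → 9s^4 + 6s^3 + 9s^2 + 4s + 2

9s^4 + 6s^3 + 9s^2 + 4s + 2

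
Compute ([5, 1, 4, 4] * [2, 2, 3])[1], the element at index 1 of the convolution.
Use y[k] = Σ_i a[i]·b[k-i] at k=1. y[1] = 5×2 + 1×2 = 12

12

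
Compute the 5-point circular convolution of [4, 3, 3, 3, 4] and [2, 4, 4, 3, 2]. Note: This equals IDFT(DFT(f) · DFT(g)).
Either evaluate y[k] = Σ_j f[j]·g[(k-j) mod 5] directly, or use IDFT(DFT(f) · DFT(g)). y[0] = 4×2 + 3×2 + 3×3 + 3×4 + 4×4 = 51; y[1] = 4×4 + 3×2 + 3×2 + 3×3 + 4×4 = 53; y[2] = 4×4 + 3×4 + 3×2 + 3×2 + 4×3 = 52; y[3] = 4×3 + 3×4 + 3×4 + 3×2 + 4×2 = 50; y[4] = 4×2 + 3×3 + 3×4 + 3×4 + 4×2 = 49. Result: [51, 53, 52, 50, 49]

[51, 53, 52, 50, 49]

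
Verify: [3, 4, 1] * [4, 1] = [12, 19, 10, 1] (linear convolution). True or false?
Recompute linear convolution of [3, 4, 1] and [4, 1]: y[0] = 3×4 = 12; y[1] = 3×1 + 4×4 = 19; y[2] = 4×1 + 1×4 = 8; y[3] = 1×1 = 1 → [12, 19, 8, 1]. Compare to given [12, 19, 10, 1]: they differ at index 2: given 10, correct 8, so answer: No

No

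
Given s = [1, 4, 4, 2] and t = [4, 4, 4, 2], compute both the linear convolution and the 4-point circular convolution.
Linear: y_lin[0] = 1×4 = 4; y_lin[1] = 1×4 + 4×4 = 20; y_lin[2] = 1×4 + 4×4 + 4×4 = 36; y_lin[3] = 1×2 + 4×4 + 4×4 + 2×4 = 42; y_lin[4] = 4×2 + 4×4 + 2×4 = 32; y_lin[5] = 4×2 + 2×4 = 16; y_lin[6] = 2×2 = 4 → [4, 20, 36, 42, 32, 16, 4]. Circular (length 4): y[0] = 1×4 + 4×2 + 4×4 + 2×4 = 36; y[1] = 1×4 + 4×4 + 4×2 + 2×4 = 36; y[2] = 1×4 + 4×4 + 4×4 + 2×2 = 40; y[3] = 1×2 + 4×4 + 4×4 + 2×4 = 42 → [36, 36, 40, 42]

Linear: [4, 20, 36, 42, 32, 16, 4], Circular: [36, 36, 40, 42]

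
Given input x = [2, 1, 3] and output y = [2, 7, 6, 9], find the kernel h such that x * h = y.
Output length 4 = len(x) + len(h) - 1 ⇒ len(h) = 2. Solve h forward using h[k] = (y[k] - Σ_{i≥1} x[i]·h[k-i]) / x[0]: h[0] = y[0] / x[0] = 2 / 2 = 1; h[1] = (y[1] - 1×1) / x[0] = (7 - 1×1) / 2 = 3. So h = [1, 3]. Forward-check [2, 1, 3] * [1, 3]: y[0] = 2×1 = 2; y[1] = 2×3 + 1×1 = 7; y[2] = 1×3 + 3×1 = 6; y[3] = 3×3 = 9 → [2, 7, 6, 9] ✓

[1, 3]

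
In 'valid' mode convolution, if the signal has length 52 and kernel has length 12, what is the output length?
'Valid' mode counts only positions where the kernel fully overlaps the signal: m - n + 1 = 52 - 12 + 1 = 41

41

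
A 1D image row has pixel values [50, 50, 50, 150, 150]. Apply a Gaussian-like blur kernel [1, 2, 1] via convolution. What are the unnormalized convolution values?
Convolve image row [50, 50, 50, 150, 150] with kernel [1, 2, 1]: y[0] = 50×1 = 50; y[1] = 50×2 + 50×1 = 150; y[2] = 50×1 + 50×2 + 50×1 = 200; y[3] = 50×1 + 50×2 + 150×1 = 300; y[4] = 50×1 + 150×2 + 150×1 = 500; y[5] = 150×1 + 150×2 = 450; y[6] = 150×1 = 150 → [50, 150, 200, 300, 500, 450, 150]. Normalization factor = sum(kernel) = 4.

[50, 150, 200, 300, 500, 450, 150]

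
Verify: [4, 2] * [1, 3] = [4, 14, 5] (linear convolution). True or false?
Recompute linear convolution of [4, 2] and [1, 3]: y[0] = 4×1 = 4; y[1] = 4×3 + 2×1 = 14; y[2] = 2×3 = 6 → [4, 14, 6]. Compare to given [4, 14, 5]: they differ at index 2: given 5, correct 6, so answer: No

No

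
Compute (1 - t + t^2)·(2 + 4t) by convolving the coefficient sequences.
Ascending coefficients: a = [1, -1, 1], b = [2, 4]. c[0] = 1×2 = 2; c[1] = 1×4 + -1×2 = 2; c[2] = -1×4 + 1×2 = -2; c[3] = 1×4 = 4. Result coefficients: [2, 2, -2, 4] → 2 + 2t - 2t^2 + 4t^3

2 + 2t - 2t^2 + 4t^3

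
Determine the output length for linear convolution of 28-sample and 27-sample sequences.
Linear/full convolution length: m + n - 1 = 28 + 27 - 1 = 54

54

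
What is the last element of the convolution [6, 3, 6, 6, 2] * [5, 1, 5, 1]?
Use y[k] = Σ_i a[i]·b[k-i] at k=7. y[7] = 2×1 = 2

2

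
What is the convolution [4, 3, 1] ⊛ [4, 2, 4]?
y[0] = 4×4 = 16; y[1] = 4×2 + 3×4 = 20; y[2] = 4×4 + 3×2 + 1×4 = 26; y[3] = 3×4 + 1×2 = 14; y[4] = 1×4 = 4

[16, 20, 26, 14, 4]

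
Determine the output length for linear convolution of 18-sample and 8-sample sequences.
Linear/full convolution length: m + n - 1 = 18 + 8 - 1 = 25

25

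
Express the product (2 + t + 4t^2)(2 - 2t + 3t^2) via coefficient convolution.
Ascending coefficients: a = [2, 1, 4], b = [2, -2, 3]. c[0] = 2×2 = 4; c[1] = 2×-2 + 1×2 = -2; c[2] = 2×3 + 1×-2 + 4×2 = 12; c[3] = 1×3 + 4×-2 = -5; c[4] = 4×3 = 12. Result coefficients: [4, -2, 12, -5, 12] → 4 - 2t + 12t^2 - 5t^3 + 12t^4

4 - 2t + 12t^2 - 5t^3 + 12t^4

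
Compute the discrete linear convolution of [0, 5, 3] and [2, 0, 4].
y[0] = 0×2 = 0; y[1] = 0×0 + 5×2 = 10; y[2] = 0×4 + 5×0 + 3×2 = 6; y[3] = 5×4 + 3×0 = 20; y[4] = 3×4 = 12

[0, 10, 6, 20, 12]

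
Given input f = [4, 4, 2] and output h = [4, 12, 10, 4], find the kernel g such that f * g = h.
Output length 4 = len(f) + len(g) - 1 ⇒ len(g) = 2. Solve g forward using g[k] = (h[k] - Σ_{i≥1} f[i]·g[k-i]) / f[0]: g[0] = h[0] / f[0] = 4 / 4 = 1; g[1] = (h[1] - 4×1) / f[0] = (12 - 4×1) / 4 = 2. So g = [1, 2]. Forward-check [4, 4, 2] * [1, 2]: h[0] = 4×1 = 4; h[1] = 4×2 + 4×1 = 12; h[2] = 4×2 + 2×1 = 10; h[3] = 2×2 = 4 → [4, 12, 10, 4] ✓

[1, 2]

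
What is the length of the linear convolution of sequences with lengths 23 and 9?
Linear/full convolution length: m + n - 1 = 23 + 9 - 1 = 31

31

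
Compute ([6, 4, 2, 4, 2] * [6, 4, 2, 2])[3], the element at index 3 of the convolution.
Use y[k] = Σ_i a[i]·b[k-i] at k=3. y[3] = 6×2 + 4×2 + 2×4 + 4×6 = 52

52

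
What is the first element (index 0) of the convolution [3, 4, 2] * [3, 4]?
Use y[k] = Σ_i a[i]·b[k-i] at k=0. y[0] = 3×3 = 9

9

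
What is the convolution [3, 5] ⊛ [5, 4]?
y[0] = 3×5 = 15; y[1] = 3×4 + 5×5 = 37; y[2] = 5×4 = 20

[15, 37, 20]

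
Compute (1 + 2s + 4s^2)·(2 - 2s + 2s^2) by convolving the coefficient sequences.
Ascending coefficients: a = [1, 2, 4], b = [2, -2, 2]. c[0] = 1×2 = 2; c[1] = 1×-2 + 2×2 = 2; c[2] = 1×2 + 2×-2 + 4×2 = 6; c[3] = 2×2 + 4×-2 = -4; c[4] = 4×2 = 8. Result coefficients: [2, 2, 6, -4, 8] → 2 + 2s + 6s^2 - 4s^3 + 8s^4

2 + 2s + 6s^2 - 4s^3 + 8s^4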